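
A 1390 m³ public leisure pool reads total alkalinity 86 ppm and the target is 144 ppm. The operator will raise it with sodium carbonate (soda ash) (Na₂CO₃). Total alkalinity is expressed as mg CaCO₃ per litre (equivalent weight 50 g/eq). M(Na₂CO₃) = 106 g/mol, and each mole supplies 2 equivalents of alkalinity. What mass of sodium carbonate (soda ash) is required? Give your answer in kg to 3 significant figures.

85.5 kg

Volume: 1390 m³ = 1,390,000 L.
Alkalinity to add: (144 − 86) = 58 mg/L as CaCO₃ × 1,390,000 L = 80,620 g as CaCO₃.
Equivalents: 80,620 g ÷ 50 g/eq = 1612 eq.
Each mole of Na₂CO₃ supplies 2 eq, so 1612 / 2 = 806.2 mol.
Mass: 806.2 mol × 106 g/mol = 85,460 g.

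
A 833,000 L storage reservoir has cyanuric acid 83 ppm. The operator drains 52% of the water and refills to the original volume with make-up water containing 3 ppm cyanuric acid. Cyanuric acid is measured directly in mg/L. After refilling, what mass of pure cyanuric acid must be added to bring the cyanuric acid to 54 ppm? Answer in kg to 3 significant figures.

10.5 kg

After draining 52% and refilling: 83 × 0.48 + 3 × 0.52 = 41.4 ppm.
Deficit to target: 54 − 41.4 = 12.6 mg/L.
Mass: 12.6 mg/L × 833,000 L = 10,500 g cyanuric acid.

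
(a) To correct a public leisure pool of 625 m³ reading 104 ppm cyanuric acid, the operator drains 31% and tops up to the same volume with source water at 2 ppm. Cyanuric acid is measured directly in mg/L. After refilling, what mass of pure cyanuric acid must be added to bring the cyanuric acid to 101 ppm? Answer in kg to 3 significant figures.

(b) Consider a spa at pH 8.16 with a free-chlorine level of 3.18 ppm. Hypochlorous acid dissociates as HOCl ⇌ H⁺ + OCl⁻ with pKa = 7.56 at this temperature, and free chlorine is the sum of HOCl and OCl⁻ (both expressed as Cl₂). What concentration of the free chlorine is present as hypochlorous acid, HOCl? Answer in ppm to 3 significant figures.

(a) Volume: 625 m³ = 625,000 L.
(a) After draining 31% and refilling: 104 × 0.69 + 2 × 0.31 = 72.38 ppm.
(a) Deficit to target: 101 − 72.38 = 28.62 mg/L.
(a) Mass: 28.62 mg/L × 625,000 L = 17,890 g cyanuric acid.

(b) [OCl⁻]/[HOCl] = 10^(pH − pKa) = 10^(8.16 − 7.56) = 10^0.60 = 3.981.
(b) Fraction as HOCl = 1 / (1 + 3.981) = 0.2008.
(b) HOCl = 0.2008 × 3.18 ppm = 0.6384 ppm.

(a) 17.9 kg; (b) 0.638 ppm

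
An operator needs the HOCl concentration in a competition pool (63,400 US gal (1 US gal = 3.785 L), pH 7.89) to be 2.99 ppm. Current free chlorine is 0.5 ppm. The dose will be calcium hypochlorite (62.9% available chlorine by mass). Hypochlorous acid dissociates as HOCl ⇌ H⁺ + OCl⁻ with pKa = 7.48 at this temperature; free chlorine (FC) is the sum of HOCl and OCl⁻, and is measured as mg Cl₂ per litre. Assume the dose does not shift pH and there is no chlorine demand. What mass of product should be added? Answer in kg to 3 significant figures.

Volume: 63,400 US gal × 3.785 L/gal = 239,969 L.
[OCl⁻]/[HOCl] = 10^(pH − pKa) = 10^(7.89 − 7.48) = 2.57; fraction as HOCl = 1/(1 + 2.57) = 0.2801.
Free chlorine required for 2.99 ppm HOCl: 2.99 / 0.2801 = 10.68 ppm.
FC to add: 10.68 − 0.5 = 10.18 mg/L as Cl₂.
Cl₂ equivalent: 10.18 mg/L × 239,969 L = 2442 g.
Product at 62.9% available Cl: 2442 / 0.629 = 3882 g.

3.88 kg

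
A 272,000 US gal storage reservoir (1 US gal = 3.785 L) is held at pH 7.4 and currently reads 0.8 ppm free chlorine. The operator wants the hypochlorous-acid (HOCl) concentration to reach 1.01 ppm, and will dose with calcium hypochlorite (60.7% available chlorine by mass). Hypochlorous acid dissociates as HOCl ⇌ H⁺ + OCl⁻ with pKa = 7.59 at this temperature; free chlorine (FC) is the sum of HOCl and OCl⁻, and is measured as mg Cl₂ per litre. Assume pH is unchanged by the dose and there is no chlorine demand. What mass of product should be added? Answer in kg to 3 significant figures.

1.46 kg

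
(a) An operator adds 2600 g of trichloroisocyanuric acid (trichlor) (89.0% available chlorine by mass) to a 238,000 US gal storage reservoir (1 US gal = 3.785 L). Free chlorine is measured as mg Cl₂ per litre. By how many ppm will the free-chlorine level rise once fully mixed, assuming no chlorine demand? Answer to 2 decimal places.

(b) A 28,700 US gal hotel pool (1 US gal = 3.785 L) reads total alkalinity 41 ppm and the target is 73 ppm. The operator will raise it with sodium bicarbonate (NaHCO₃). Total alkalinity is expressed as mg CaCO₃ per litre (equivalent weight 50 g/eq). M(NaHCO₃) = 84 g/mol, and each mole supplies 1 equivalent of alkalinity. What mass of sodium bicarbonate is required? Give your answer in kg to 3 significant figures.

(a) 2.57 ppm; (b) 5.84 kg

(a) Volume: 238,000 US gal × 3.785 L/gal = 900,830 L.
(a) Available chlorine delivered: 2600 g × 0.89 = 2314 g as Cl₂.
(a) Concentration rise: 2314 g / 900,830 L = 2.569 mg/L = 2.57 ppm.

(b) Volume: 28,700 US gal × 3.785 L/gal = 108,630 L.
(b) Alkalinity to add: (73 − 41) = 32 mg/L as CaCO₃ × 108,630 L = 3476 g as CaCO₃.
(b) Equivalents: 3476 g ÷ 50 g/eq = 69.52 eq.
(b) NaHCO₃ supplies 1 eq per mole → 69.52 mol.
(b) Mass: 69.52 mol × 84 g/mol = 5840 g.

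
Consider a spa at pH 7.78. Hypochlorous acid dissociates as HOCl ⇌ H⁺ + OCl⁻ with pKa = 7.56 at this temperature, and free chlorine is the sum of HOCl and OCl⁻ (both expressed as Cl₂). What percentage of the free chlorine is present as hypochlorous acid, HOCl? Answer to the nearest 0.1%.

37.6%

[OCl⁻]/[HOCl] = 10^(pH − pKa) = 10^(7.78 − 7.56) = 10^0.22 = 1.66.
Fraction as HOCl = 1 / (1 + 1.66) = 0.376.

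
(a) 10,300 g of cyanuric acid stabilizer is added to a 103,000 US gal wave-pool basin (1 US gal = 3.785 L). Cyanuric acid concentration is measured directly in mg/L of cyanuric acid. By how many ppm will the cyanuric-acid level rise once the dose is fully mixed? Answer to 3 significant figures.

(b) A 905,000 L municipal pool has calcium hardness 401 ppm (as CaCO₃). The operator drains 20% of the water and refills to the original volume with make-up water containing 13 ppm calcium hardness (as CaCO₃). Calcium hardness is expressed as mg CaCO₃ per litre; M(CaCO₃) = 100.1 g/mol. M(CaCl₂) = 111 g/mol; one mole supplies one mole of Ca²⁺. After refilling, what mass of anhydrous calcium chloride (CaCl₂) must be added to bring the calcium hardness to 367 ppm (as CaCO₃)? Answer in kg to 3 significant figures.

(a) Volume: 103,000 US gal × 3.785 L/gal = 389,855 L.
(a) Rise: 10,300 g / 389,855 L × 1000 = 26.42 mg/L.

(b) After draining 20% and refilling: 401 × 0.80 + 13 × 0.20 = 323.4 ppm.
(b) Deficit to target: 367 − 323.4 = 43.6 mg/L.
(b) As CaCO₃: 43.6 mg/L × 905,000 L = 39,460 g; ÷ 100.1 = 394.2 mol Ca²⁺.
(b) Mass: 394.2 × 111 = 43,750 g.

(a) 26.4 ppm; (b) 43.8 kg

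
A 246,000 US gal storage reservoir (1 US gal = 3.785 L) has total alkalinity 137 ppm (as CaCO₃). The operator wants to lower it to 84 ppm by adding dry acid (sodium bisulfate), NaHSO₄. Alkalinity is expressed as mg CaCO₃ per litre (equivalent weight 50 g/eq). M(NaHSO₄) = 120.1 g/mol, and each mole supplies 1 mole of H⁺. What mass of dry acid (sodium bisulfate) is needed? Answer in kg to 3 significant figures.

Volume: 246,000 US gal × 3.785 L/gal = 931,110 L.
Alkalinity to neutralize: (137 − 84) = 53 mg/L as CaCO₃ × 931,110 L = 49,350 g as CaCO₃.
Equivalents of H⁺ required: 49,350 ÷ 50 g/eq = 987 eq = 987 mol NaHSO₄.
Mass of NaHSO₄: 987 × 120.1 = 118,500 g.

119 kg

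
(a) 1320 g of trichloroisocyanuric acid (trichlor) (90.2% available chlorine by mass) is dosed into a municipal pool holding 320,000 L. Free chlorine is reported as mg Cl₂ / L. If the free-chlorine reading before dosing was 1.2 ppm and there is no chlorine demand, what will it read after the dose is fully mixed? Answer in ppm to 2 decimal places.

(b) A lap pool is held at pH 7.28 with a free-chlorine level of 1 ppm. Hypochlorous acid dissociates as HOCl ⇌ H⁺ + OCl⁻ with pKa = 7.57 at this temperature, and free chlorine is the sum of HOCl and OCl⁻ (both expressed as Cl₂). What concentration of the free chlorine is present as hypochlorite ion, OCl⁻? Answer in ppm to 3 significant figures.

(a) Available chlorine delivered: 1320 g × 0.902 = 1191 g as Cl₂.
(a) Concentration rise: 1191 g / 320,000 L = 3.721 mg/L = 3.72 ppm.
(a) Final FC: 1.2 + 3.72 = 4.92 ppm.

(b) [OCl⁻]/[HOCl] = 10^(pH − pKa) = 10^(7.28 − 7.57) = 10^-0.29 = 0.5129.
(b) Fraction as HOCl = 1 / (1 + 0.5129) = 0.661.
(b) OCl⁻ = (1 − 0.661) × 1 ppm = 0.339 ppm.

(a) 4.92 ppm; (b) 0.339 ppm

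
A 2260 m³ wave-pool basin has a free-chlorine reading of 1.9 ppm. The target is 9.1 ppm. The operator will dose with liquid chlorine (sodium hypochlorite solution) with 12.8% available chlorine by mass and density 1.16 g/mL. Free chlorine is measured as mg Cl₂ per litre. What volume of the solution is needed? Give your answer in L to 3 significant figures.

Volume: 2260 m³ = 2,260,000 L.
Chlorine deficit: 9.1 − 1.9 = 7.2 ppm = 7.2 mg/L as Cl₂.
Cl₂ equivalent needed: 7.2 mg/L × 2,260,000 L = 16,270,000 mg = 16,270 g.
Product at 12.8% available chlorine: 16,270 / 0.128 = 127,100 g.
Volume at density 1.16 g/mL: 127,100 g ÷ 1.16 g/mL = 109,600 mL.

110 L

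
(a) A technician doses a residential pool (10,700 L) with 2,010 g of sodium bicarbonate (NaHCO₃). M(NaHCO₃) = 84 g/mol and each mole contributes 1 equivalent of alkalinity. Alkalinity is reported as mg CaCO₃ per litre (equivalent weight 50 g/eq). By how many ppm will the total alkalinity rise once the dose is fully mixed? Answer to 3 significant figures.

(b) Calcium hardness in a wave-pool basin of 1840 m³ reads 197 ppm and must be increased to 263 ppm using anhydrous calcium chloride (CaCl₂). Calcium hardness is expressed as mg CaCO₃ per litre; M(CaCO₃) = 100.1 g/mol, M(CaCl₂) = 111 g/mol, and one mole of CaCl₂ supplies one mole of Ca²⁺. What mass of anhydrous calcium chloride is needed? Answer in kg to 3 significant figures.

(a) 112 ppm; (b) 135 kg

(a) Moles of NaHCO₃: 2,010 g ÷ 84 g/mol = 23.93 mol → 23.93 eq of alkalinity.
(a) As CaCO₃: 23.93 eq × 50 g/eq = 1196 g.
(a) Rise: 1196 g / 10,700 L × 1000 = 111.8 mg/L.

(b) Volume: 1840 m³ = 1,840,000 L.
(b) Hardness to add: (263 − 197) = 66 mg/L as CaCO₃ × 1,840,000 L = 121,400 g as CaCO₃.
(b) Moles of Ca²⁺ (1 mol Ca²⁺ ≡ 1 mol CaCO₃): 121,400 / 100.1 g/mol = 1213 mol.
(b) Mass of CaCl₂: 1213 × 111 = 134,700 g.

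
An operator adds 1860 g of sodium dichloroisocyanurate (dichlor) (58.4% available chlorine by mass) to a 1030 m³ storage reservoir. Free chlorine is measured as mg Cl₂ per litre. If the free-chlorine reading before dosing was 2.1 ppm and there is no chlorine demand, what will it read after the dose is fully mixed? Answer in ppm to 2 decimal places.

Volume: 1030 m³ = 1,030,000 L.
Available chlorine delivered: 1860 g × 0.584 = 1086 g as Cl₂.
Concentration rise: 1086 g / 1,030,000 L = 1.055 mg/L = 1.05 ppm.
Final FC: 2.1 + 1.05 = 3.15 ppm.

3.15 ppm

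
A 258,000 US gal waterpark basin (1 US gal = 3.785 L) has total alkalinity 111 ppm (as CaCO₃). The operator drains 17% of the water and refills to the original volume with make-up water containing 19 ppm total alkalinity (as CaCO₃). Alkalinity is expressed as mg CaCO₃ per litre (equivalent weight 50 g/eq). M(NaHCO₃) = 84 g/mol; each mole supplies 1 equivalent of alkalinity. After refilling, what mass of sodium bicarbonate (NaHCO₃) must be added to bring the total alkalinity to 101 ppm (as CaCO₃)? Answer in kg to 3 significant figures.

9.25 kg

Volume: 258,000 US gal × 3.785 L/gal = 976,530 L.
After draining 17% and refilling: 111 × 0.83 + 19 × 0.17 = 95.36 ppm.
Deficit to target: 101 − 95.36 = 5.64 mg/L.
As CaCO₃: 5.64 mg/L × 976,530 L = 5508 g; ÷ 50 g/eq ÷ 1 = 110.2 mol NaHCO₃.
Mass: 110.2 × 84 = 9253 g.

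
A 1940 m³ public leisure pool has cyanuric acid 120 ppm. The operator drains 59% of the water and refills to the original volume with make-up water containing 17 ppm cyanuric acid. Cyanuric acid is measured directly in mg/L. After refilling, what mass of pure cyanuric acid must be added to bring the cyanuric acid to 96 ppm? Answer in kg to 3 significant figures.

71.3 kg

Volume: 1940 m³ = 1,940,000 L.
After draining 59% and refilling: 120 × 0.41 + 17 × 0.59 = 59.23 ppm.
Deficit to target: 96 − 59.23 = 36.77 mg/L.
Mass: 36.77 mg/L × 1,940,000 L = 71,330 g cyanuric acid.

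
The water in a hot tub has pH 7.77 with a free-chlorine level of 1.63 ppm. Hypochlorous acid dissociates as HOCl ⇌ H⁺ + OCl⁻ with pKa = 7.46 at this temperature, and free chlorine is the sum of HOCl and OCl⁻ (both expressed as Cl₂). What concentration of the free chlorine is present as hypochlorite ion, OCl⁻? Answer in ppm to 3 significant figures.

1.09 ppm

[OCl⁻]/[HOCl] = 10^(pH − pKa) = 10^(7.77 − 7.46) = 10^0.31 = 2.042.
Fraction as HOCl = 1 / (1 + 2.042) = 0.3288.
OCl⁻ = (1 − 0.3288) × 1.63 ppm = 1.094 ppm.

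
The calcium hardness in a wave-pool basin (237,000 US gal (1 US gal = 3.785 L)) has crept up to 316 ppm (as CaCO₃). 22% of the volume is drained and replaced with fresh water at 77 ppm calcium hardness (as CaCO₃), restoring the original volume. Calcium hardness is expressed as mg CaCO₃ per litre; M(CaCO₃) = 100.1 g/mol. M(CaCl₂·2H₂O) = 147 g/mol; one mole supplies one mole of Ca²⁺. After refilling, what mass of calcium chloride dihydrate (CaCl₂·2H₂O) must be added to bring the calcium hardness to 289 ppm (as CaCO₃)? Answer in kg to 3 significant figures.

Volume: 237,000 US gal × 3.785 L/gal = 897,045 L.
After draining 22% and refilling: 316 × 0.78 + 77 × 0.22 = 263.42 ppm.
Deficit to target: 289 − 263.42 = 25.58 mg/L.
As CaCO₃: 25.58 mg/L × 897,045 L = 22,950 g; ÷ 100.1 = 229.2 mol Ca²⁺.
Mass: 229.2 × 147 = 33,700 g.

33.7 kg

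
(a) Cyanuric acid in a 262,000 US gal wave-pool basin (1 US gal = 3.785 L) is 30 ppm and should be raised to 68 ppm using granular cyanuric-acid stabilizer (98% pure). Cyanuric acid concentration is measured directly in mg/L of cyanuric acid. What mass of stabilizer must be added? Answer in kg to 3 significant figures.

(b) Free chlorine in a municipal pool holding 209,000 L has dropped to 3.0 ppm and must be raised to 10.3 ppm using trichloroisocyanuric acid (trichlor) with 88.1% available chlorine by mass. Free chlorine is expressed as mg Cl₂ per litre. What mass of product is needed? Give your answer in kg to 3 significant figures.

(a) 38.5 kg; (b) 1.73 kg

(a) Volume: 262,000 US gal × 3.785 L/gal = 991,670 L.
(a) CYA to add: (68 − 30) = 38 mg/L × 991,670 L = 37,680 g cyanuric acid.
(a) At 98% purity: 37,680 / 0.98 = 38,450 g product.

(b) Chlorine deficit: 10.3 − 3.0 = 7.3 ppm = 7.3 mg/L as Cl₂.
(b) Cl₂ equivalent needed: 7.3 mg/L × 209,000 L = 1,526,000 mg = 1526 g.
(b) Product at 88.1% available chlorine: 1526 / 0.881 = 1732 g.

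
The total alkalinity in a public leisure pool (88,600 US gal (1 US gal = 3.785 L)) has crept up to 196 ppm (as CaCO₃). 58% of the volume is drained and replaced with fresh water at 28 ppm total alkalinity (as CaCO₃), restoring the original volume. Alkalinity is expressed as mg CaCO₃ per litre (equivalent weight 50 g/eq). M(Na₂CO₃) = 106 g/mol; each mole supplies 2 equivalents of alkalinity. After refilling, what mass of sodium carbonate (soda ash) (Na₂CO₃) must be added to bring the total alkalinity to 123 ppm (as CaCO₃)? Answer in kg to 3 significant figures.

Volume: 88,600 US gal × 3.785 L/gal = 335,351 L.
After draining 58% and refilling: 196 × 0.42 + 28 × 0.58 = 98.56 ppm.
Deficit to target: 123 − 98.56 = 24.44 mg/L.
As CaCO₃: 24.44 mg/L × 335,351 L = 8196 g; ÷ 50 g/eq ÷ 2 = 81.96 mol Na₂CO₃.
Mass: 81.96 × 106 = 8688 g.

8.69 kg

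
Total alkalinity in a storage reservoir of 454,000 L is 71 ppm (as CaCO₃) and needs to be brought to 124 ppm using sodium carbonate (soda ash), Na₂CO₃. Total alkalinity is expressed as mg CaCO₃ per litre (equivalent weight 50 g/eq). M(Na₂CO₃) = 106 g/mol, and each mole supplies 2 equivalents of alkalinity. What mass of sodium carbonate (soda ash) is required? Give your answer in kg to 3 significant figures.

Alkalinity to add: (124 − 71) = 53 mg/L as CaCO₃ × 454,000 L = 24,060 g as CaCO₃.
Equivalents: 24,060 g ÷ 50 g/eq = 481.2 eq.
Each mole of Na₂CO₃ supplies 2 eq, so 481.2 / 2 = 240.6 mol.
Mass: 240.6 mol × 106 g/mol = 25,510 g.

25.5 kg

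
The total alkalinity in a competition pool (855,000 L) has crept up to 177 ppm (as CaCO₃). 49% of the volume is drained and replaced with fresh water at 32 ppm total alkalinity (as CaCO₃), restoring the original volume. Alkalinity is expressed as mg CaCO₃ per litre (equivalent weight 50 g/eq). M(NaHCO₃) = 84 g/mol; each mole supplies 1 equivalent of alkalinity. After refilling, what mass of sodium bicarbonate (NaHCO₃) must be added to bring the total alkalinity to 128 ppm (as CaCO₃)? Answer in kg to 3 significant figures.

31.7 kg

After draining 49% and refilling: 177 × 0.51 + 32 × 0.49 = 105.95 ppm.
Deficit to target: 128 − 105.95 = 22.05 mg/L.
As CaCO₃: 22.05 mg/L × 855,000 L = 18,850 g; ÷ 50 g/eq ÷ 1 = 377.1 mol NaHCO₃.
Mass: 377.1 × 84 = 31,670 g.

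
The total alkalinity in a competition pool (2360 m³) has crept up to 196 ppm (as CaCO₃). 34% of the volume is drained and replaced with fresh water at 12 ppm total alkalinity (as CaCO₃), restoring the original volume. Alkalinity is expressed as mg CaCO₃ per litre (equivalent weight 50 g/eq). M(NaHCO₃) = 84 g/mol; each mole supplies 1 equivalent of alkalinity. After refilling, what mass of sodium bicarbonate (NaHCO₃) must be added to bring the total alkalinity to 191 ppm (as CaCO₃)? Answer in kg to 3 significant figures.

Volume: 2360 m³ = 2,360,000 L.
After draining 34% and refilling: 196 × 0.66 + 12 × 0.34 = 133.44 ppm.
Deficit to target: 191 − 133.44 = 57.56 mg/L.
As CaCO₃: 57.56 mg/L × 2,360,000 L = 135,800 g; ÷ 50 g/eq ÷ 1 = 2717 mol NaHCO₃.
Mass: 2717 × 84 = 228,200 g.

228 kg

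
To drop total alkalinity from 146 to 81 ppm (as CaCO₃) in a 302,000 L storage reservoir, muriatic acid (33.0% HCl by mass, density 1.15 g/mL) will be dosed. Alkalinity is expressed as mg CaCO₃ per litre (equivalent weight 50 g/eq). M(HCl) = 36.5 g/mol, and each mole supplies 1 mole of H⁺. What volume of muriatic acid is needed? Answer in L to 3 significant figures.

Alkalinity to neutralize: (146 − 81) = 65 mg/L as CaCO₃ × 302,000 L = 19,630 g as CaCO₃.
Equivalents of H⁺ required: 19,630 ÷ 50 g/eq = 392.6 eq = 392.6 mol HCl.
Mass of HCl: 392.6 × 36.5 = 14,330 g.
Mass of 33.0% solution: 14,330 / 0.33 = 43,420 g.
Volume: 43,420 g ÷ 1.15 g/mL = 37,760 mL.

37.8 L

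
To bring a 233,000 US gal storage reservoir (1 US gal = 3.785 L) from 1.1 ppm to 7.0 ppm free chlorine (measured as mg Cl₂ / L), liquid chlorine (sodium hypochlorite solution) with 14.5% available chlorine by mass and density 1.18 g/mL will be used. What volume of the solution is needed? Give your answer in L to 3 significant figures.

Volume: 233,000 US gal × 3.785 L/gal = 881,905 L.
Chlorine deficit: 7.0 − 1.1 = 5.9 ppm = 5.9 mg/L as Cl₂.
Cl₂ equivalent needed: 5.9 mg/L × 881,905 L = 5,203,000 mg = 5203 g.
Product at 14.5% available chlorine: 5203 / 0.145 = 35,880 g.
Volume at density 1.18 g/mL: 35,880 g ÷ 1.18 g/mL = 30,410 mL.

30.4 L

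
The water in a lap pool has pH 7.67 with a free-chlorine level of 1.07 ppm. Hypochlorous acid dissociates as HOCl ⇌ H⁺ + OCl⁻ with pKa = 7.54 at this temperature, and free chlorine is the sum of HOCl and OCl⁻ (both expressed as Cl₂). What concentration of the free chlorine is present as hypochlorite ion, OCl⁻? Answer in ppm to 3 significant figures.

0.614 ppm

[OCl⁻]/[HOCl] = 10^(pH − pKa) = 10^(7.67 − 7.54) = 10^0.13 = 1.349.
Fraction as HOCl = 1 / (1 + 1.349) = 0.4257.
OCl⁻ = (1 − 0.4257) × 1.07 ppm = 0.6145 ppm.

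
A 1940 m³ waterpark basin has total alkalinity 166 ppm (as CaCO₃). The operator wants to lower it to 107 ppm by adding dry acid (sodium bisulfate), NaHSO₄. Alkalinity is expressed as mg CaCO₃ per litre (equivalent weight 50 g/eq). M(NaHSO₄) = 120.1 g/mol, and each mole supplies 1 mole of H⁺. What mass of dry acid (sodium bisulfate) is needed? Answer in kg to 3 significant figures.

Volume: 1940 m³ = 1,940,000 L.
Alkalinity to neutralize: (166 − 107) = 59 mg/L as CaCO₃ × 1,940,000 L = 114,500 g as CaCO₃.
Equivalents of H⁺ required: 114,500 ÷ 50 g/eq = 2289 eq = 2289 mol NaHSO₄.
Mass of NaHSO₄: 2289 × 120.1 = 274,900 g.

275 kg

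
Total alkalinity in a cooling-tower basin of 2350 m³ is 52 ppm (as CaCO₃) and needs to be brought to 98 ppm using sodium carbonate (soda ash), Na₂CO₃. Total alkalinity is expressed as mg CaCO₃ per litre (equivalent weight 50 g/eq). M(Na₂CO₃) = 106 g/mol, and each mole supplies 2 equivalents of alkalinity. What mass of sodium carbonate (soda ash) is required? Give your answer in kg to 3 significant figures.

115 kg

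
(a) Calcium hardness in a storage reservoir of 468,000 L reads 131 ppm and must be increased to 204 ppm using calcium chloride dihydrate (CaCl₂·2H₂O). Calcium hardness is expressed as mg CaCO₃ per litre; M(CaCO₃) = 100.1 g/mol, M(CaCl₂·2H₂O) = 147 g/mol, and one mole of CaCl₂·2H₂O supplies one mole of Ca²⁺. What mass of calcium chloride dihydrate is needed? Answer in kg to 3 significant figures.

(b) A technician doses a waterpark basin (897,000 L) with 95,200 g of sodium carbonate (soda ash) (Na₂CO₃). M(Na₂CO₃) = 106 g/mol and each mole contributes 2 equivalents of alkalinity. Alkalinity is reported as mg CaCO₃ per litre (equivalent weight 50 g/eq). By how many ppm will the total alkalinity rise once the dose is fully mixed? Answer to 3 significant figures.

(a) Hardness to add: (204 − 131) = 73 mg/L as CaCO₃ × 468,000 L = 34,160 g as CaCO₃.
(a) Moles of Ca²⁺ (1 mol Ca²⁺ ≡ 1 mol CaCO₃): 34,160 / 100.1 g/mol = 341.3 mol.
(a) Mass of CaCl₂·2H₂O: 341.3 × 147 = 50,170 g.

(b) Moles of Na₂CO₃: 95,200 g ÷ 106 g/mol = 898.1 mol → 1796 eq of alkalinity.
(b) As CaCO₃: 1796 eq × 50 g/eq = 89,810 g.
(b) Rise: 89,810 g / 897,000 L × 1000 = 100.1 mg/L.

(a) 50.2 kg; (b) 100 ppm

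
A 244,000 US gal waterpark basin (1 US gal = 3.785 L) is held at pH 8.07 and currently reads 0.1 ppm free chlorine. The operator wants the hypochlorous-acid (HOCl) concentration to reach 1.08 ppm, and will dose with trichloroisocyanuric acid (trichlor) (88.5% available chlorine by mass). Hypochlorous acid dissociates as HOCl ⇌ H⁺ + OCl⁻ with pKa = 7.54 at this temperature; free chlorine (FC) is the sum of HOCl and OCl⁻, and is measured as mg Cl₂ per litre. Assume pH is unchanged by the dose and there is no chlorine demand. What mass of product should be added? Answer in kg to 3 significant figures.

Volume: 244,000 US gal × 3.785 L/gal = 923,540 L.
[OCl⁻]/[HOCl] = 10^(pH − pKa) = 10^(8.07 − 7.54) = 3.388; fraction as HOCl = 1/(1 + 3.388) = 0.2279.
Free chlorine required for 1.08 ppm HOCl: 1.08 / 0.2279 = 4.74 ppm.
FC to add: 4.74 − 0.1 = 4.64 mg/L as Cl₂.
Cl₂ equivalent: 4.64 mg/L × 923,540 L = 4285 g.
Product at 88.5% available Cl: 4285 / 0.885 = 4842 g.

4.84 kg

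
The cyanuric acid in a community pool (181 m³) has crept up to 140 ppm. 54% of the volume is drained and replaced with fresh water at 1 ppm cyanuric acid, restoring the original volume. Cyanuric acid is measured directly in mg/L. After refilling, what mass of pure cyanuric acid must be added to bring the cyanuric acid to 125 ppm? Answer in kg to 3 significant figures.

Volume: 181 m³ = 181,000 L.
After draining 54% and refilling: 140 × 0.46 + 1 × 0.54 = 64.94 ppm.
Deficit to target: 125 − 64.94 = 60.06 mg/L.
Mass: 60.06 mg/L × 181,000 L = 10,870 g cyanuric acid.

10.9 kg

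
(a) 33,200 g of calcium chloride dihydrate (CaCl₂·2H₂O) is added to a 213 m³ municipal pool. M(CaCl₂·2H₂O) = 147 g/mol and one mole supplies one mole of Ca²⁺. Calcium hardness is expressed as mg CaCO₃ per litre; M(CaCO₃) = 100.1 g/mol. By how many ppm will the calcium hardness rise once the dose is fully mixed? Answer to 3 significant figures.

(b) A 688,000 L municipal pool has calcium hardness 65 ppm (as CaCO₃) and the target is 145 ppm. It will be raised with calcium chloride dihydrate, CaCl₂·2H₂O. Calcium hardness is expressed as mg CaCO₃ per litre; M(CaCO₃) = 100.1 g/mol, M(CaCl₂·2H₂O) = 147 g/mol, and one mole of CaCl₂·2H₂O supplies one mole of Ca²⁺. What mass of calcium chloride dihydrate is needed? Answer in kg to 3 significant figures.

(a) 106 ppm; (b) 80.8 kg

(a) Volume: 213 m³ = 213,000 L.
(a) Moles of Ca²⁺: 33,200 g ÷ 147 g/mol = 225.9 mol.
(a) As CaCO₃: 225.9 mol × 100.1 g/mol = 22,610 g.
(a) Rise: 22,610 g / 213,000 L × 1000 = 106.1 mg/L.

(b) Hardness to add: (145 − 65) = 80 mg/L as CaCO₃ × 688,000 L = 55,040 g as CaCO₃.
(b) Moles of Ca²⁺ (1 mol Ca²⁺ ≡ 1 mol CaCO₃): 55,040 / 100.1 g/mol = 549.9 mol.
(b) Mass of CaCl₂·2H₂O: 549.9 × 147 = 80,830 g.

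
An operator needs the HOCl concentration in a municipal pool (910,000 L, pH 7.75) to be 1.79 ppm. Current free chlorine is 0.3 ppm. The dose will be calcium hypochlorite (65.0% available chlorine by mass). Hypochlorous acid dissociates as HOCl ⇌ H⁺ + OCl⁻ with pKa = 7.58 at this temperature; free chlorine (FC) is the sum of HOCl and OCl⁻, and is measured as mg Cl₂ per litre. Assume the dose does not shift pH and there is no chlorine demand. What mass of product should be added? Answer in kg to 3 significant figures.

5.79 kg

[OCl⁻]/[HOCl] = 10^(pH − pKa) = 10^(7.75 − 7.58) = 1.479; fraction as HOCl = 1/(1 + 1.479) = 0.4034.
Free chlorine required for 1.79 ppm HOCl: 1.79 / 0.4034 = 4.438 ppm.
FC to add: 4.438 − 0.3 = 4.138 mg/L as Cl₂.
Cl₂ equivalent: 4.138 mg/L × 910,000 L = 3765 g.
Product at 65.0% available Cl: 3765 / 0.65 = 5793 g.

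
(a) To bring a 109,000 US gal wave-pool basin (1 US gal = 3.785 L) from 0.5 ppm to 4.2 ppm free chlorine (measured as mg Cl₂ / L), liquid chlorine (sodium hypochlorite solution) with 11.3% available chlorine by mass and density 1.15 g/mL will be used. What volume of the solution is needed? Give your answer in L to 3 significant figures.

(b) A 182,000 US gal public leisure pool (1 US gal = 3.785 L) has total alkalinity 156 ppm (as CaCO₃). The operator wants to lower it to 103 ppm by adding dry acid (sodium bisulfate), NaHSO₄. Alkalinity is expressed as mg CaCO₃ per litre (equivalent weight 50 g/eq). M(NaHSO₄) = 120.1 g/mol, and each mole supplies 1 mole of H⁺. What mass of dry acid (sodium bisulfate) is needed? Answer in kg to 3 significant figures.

(a) 11.7 L; (b) 87.7 kg

(a) Volume: 109,000 US gal × 3.785 L/gal = 412,565 L.
(a) Chlorine deficit: 4.2 − 0.5 = 3.7 ppm = 3.7 mg/L as Cl₂.
(a) Cl₂ equivalent needed: 3.7 mg/L × 412,565 L = 1,526,000 mg = 1526 g.
(a) Product at 11.3% available chlorine: 1526 / 0.113 = 13,510 g.
(a) Volume at density 1.15 g/mL: 13,510 g ÷ 1.15 g/mL = 11,750 mL.

(b) Volume: 182,000 US gal × 3.785 L/gal = 688,870 L.
(b) Alkalinity to neutralize: (156 − 103) = 53 mg/L as CaCO₃ × 688,870 L = 36,510 g as CaCO₃.
(b) Equivalents of H⁺ required: 36,510 ÷ 50 g/eq = 730.2 eq = 730.2 mol NaHSO₄.
(b) Mass of NaHSO₄: 730.2 × 120.1 = 87,700 g.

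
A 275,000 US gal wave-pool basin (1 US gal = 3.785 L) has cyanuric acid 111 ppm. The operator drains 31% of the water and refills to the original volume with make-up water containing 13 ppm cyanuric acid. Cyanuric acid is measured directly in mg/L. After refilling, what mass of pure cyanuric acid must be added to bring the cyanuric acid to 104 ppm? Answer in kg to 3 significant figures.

Volume: 275,000 US gal × 3.785 L/gal = 1,040,875 L.
After draining 31% and refilling: 111 × 0.69 + 13 × 0.31 = 80.62 ppm.
Deficit to target: 104 − 80.62 = 23.38 mg/L.
Mass: 23.38 mg/L × 1,040,875 L = 24,340 g cyanuric acid.

24.3 kg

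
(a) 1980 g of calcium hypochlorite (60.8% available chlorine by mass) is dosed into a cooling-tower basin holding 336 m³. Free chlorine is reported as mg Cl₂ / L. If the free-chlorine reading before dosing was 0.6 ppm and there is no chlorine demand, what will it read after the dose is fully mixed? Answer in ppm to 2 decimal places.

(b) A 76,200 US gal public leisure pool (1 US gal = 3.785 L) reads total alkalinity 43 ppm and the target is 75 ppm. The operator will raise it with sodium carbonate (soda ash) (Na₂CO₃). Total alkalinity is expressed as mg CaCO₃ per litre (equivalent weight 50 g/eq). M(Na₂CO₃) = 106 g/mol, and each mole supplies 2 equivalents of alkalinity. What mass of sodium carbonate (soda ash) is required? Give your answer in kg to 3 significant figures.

(a) 4.18 ppm; (b) 9.78 kg

(a) Volume: 336 m³ = 336,000 L.
(a) Available chlorine delivered: 1980 g × 0.608 = 1204 g as Cl₂.
(a) Concentration rise: 1204 g / 336,000 L = 3.583 mg/L = 3.58 ppm.
(a) Final FC: 0.6 + 3.58 = 4.18 ppm.

(b) Volume: 76,200 US gal × 3.785 L/gal = 288,417 L.
(b) Alkalinity to add: (75 − 43) = 32 mg/L as CaCO₃ × 288,417 L = 9229 g as CaCO₃.
(b) Equivalents: 9229 g ÷ 50 g/eq = 184.6 eq.
(b) Each mole of Na₂CO₃ supplies 2 eq, so 184.6 / 2 = 92.29 mol.
(b) Mass: 92.29 mol × 106 g/mol = 9783 g.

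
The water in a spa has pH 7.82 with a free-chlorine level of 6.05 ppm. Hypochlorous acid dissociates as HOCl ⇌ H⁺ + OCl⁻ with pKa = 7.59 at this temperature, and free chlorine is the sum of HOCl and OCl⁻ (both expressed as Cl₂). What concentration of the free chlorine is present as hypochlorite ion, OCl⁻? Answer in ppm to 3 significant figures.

[OCl⁻]/[HOCl] = 10^(pH − pKa) = 10^(7.82 − 7.59) = 10^0.23 = 1.698.
Fraction as HOCl = 1 / (1 + 1.698) = 0.3706.
OCl⁻ = (1 − 0.3706) × 6.05 ppm = 3.808 ppm.

3.81 ppm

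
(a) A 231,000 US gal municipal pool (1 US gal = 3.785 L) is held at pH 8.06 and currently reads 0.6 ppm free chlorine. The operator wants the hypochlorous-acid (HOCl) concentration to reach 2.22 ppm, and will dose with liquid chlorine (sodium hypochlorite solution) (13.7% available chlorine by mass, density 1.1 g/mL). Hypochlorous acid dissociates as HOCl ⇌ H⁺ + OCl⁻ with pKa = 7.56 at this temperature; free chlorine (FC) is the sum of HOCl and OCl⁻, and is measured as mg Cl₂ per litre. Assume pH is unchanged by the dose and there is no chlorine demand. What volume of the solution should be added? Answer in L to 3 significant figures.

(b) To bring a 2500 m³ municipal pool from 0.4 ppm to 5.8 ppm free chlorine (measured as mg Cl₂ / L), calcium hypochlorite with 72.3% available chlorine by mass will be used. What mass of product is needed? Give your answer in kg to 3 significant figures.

(a) 50.1 L; (b) 18.7 kg

(a) Volume: 231,000 US gal × 3.785 L/gal = 874,335 L.
(a) [OCl⁻]/[HOCl] = 10^(pH − pKa) = 10^(8.06 − 7.56) = 3.162; fraction as HOCl = 1/(1 + 3.162) = 0.2403.
(a) Free chlorine required for 2.22 ppm HOCl: 2.22 / 0.2403 = 9.24 ppm.
(a) FC to add: 9.24 − 0.6 = 8.64 mg/L as Cl₂.
(a) Cl₂ equivalent: 8.64 mg/L × 874,335 L = 7554 g.
(a) Product at 13.7% available Cl: 7554 / 0.137 = 55,140 g.
(a) Volume: 55,140 g ÷ 1.1 g/mL = 50,130 mL.

(b) Volume: 2500 m³ = 2,500,000 L.
(b) Chlorine deficit: 5.8 − 0.4 = 5.4 ppm = 5.4 mg/L as Cl₂.
(b) Cl₂ equivalent needed: 5.4 mg/L × 2,500,000 L = 13,500,000 mg = 13,500 g.
(b) Product at 72.3% available chlorine: 13,500 / 0.723 = 18,670 g.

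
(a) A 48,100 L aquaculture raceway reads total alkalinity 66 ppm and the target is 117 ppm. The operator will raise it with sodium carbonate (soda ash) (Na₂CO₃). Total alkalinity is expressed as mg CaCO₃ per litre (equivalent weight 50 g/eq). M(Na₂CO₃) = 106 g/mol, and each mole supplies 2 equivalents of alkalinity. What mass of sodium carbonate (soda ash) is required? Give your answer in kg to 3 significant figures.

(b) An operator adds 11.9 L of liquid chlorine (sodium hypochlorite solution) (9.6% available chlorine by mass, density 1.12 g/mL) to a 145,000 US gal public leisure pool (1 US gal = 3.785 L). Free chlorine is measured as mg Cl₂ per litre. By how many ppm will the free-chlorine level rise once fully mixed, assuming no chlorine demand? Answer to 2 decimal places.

(a) Alkalinity to add: (117 − 66) = 51 mg/L as CaCO₃ × 48,100 L = 2453 g as CaCO₃.
(a) Equivalents: 2453 g ÷ 50 g/eq = 49.06 eq.
(a) Each mole of Na₂CO₃ supplies 2 eq, so 49.06 / 2 = 24.53 mol.
(a) Mass: 24.53 mol × 106 g/mol = 2600 g.

(b) Volume: 145,000 US gal × 3.785 L/gal = 548,825 L.
(b) Mass of solution: 11.9 L × 1000 mL/L × 1.12 g/mL = 13,330 g.
(b) Available chlorine delivered: 13,330 g × 0.096 = 1279 g as Cl₂.
(b) Concentration rise: 1279 g / 548,825 L = 2.331 mg/L = 2.33 ppm.

(a) 2.60 kg; (b) 2.33 ppm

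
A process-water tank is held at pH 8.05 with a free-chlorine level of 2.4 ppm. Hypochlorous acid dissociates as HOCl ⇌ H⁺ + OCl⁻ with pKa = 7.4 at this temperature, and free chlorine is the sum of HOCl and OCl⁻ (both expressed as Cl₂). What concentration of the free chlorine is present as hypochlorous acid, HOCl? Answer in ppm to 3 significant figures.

0.439 ppm

[OCl⁻]/[HOCl] = 10^(pH − pKa) = 10^(8.05 − 7.4) = 10^0.65 = 4.467.
Fraction as HOCl = 1 / (1 + 4.467) = 0.1829.
HOCl = 0.1829 × 2.4 ppm = 0.439 ppm.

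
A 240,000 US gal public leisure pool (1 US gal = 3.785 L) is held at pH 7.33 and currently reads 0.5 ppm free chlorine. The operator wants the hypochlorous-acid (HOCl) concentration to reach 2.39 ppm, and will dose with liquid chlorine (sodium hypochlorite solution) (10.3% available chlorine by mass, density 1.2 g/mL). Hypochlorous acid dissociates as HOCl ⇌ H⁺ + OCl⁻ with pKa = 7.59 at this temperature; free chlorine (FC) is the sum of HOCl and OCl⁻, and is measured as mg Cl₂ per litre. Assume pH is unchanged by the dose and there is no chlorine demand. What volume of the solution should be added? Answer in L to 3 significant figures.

Volume: 240,000 US gal × 3.785 L/gal = 908,400 L.
[OCl⁻]/[HOCl] = 10^(pH − pKa) = 10^(7.33 − 7.59) = 0.5495; fraction as HOCl = 1/(1 + 0.5495) = 0.6454.
Free chlorine required for 2.39 ppm HOCl: 2.39 / 0.6454 = 3.703 ppm.
FC to add: 3.703 − 0.5 = 3.203 mg/L as Cl₂.
Cl₂ equivalent: 3.203 mg/L × 908,400 L = 2910 g.
Product at 10.3% available Cl: 2910 / 0.103 = 28,250 g.
Volume: 28,250 g ÷ 1.2 g/mL = 23,540 mL.

23.5 L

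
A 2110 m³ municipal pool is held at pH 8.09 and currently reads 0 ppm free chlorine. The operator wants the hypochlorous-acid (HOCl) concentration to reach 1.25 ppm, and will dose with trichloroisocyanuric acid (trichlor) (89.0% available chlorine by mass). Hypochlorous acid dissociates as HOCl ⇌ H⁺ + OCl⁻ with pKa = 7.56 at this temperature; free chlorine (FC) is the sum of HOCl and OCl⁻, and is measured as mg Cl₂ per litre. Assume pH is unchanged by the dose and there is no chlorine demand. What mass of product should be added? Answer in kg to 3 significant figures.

Volume: 2110 m³ = 2,110,000 L.
[OCl⁻]/[HOCl] = 10^(pH − pKa) = 10^(8.09 − 7.56) = 3.388; fraction as HOCl = 1/(1 + 3.388) = 0.2279.
Free chlorine required for 1.25 ppm HOCl: 1.25 / 0.2279 = 5.486 ppm.
FC to add: 5.486 − 0 = 5.486 mg/L as Cl₂.
Cl₂ equivalent: 5.486 mg/L × 2,110,000 L = 11,570 g.
Product at 89.0% available Cl: 11,570 / 0.89 = 13,010 g.

13.0 kg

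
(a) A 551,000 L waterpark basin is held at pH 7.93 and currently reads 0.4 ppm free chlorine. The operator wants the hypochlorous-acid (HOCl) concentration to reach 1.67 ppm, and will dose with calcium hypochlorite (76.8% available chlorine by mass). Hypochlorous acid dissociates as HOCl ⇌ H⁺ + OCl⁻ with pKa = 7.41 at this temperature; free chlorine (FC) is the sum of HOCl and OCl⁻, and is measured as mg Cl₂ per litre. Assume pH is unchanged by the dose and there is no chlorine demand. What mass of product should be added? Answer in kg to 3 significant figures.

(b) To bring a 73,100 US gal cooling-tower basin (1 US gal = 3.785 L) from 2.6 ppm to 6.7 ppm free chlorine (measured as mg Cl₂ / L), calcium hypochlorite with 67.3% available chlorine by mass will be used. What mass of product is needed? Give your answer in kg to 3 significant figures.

(a) 4.88 kg; (b) 1.69 kg

(a) [OCl⁻]/[HOCl] = 10^(pH − pKa) = 10^(7.93 − 7.41) = 3.311; fraction as HOCl = 1/(1 + 3.311) = 0.2319.
(a) Free chlorine required for 1.67 ppm HOCl: 1.67 / 0.2319 = 7.2 ppm.
(a) FC to add: 7.2 − 0.4 = 6.8 mg/L as Cl₂.
(a) Cl₂ equivalent: 6.8 mg/L × 551,000 L = 3747 g.
(a) Product at 76.8% available Cl: 3747 / 0.768 = 4879 g.

(b) Volume: 73,100 US gal × 3.785 L/gal = 276,684 L.
(b) Chlorine deficit: 6.7 − 2.6 = 4.1 ppm = 4.1 mg/L as Cl₂.
(b) Cl₂ equivalent needed: 4.1 mg/L × 276,684 L = 1,134,000 mg = 1134 g.
(b) Product at 67.3% available chlorine: 1134 / 0.673 = 1686 g.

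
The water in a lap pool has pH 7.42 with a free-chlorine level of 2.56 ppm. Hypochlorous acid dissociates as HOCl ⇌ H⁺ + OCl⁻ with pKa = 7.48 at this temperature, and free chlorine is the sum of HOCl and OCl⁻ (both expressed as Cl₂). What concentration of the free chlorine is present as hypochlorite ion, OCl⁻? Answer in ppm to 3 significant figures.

1.19 ppm

[OCl⁻]/[HOCl] = 10^(pH − pKa) = 10^(7.42 − 7.48) = 10^-0.06 = 0.871.
Fraction as HOCl = 1 / (1 + 0.871) = 0.5345.
OCl⁻ = (1 − 0.5345) × 2.56 ppm = 1.192 ppm.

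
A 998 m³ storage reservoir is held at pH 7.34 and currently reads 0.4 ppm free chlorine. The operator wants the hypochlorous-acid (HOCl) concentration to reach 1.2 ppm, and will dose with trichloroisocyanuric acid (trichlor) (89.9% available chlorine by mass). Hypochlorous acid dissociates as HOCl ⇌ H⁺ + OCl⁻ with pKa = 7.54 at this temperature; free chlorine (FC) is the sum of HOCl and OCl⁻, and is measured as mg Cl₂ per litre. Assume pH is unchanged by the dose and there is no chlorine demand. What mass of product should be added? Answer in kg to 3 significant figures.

1.73 kg

Volume: 998 m³ = 998,000 L.
[OCl⁻]/[HOCl] = 10^(pH − pKa) = 10^(7.34 − 7.54) = 0.631; fraction as HOCl = 1/(1 + 0.631) = 0.6131.
Free chlorine required for 1.2 ppm HOCl: 1.2 / 0.6131 = 1.957 ppm.
FC to add: 1.957 − 0.4 = 1.557 mg/L as Cl₂.
Cl₂ equivalent: 1.557 mg/L × 998,000 L = 1554 g.
Product at 89.9% available Cl: 1554 / 0.899 = 1729 g.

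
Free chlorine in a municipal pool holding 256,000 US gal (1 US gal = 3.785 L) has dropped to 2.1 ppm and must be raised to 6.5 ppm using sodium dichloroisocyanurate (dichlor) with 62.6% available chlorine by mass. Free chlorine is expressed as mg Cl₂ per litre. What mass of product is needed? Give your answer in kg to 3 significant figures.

6.81 kg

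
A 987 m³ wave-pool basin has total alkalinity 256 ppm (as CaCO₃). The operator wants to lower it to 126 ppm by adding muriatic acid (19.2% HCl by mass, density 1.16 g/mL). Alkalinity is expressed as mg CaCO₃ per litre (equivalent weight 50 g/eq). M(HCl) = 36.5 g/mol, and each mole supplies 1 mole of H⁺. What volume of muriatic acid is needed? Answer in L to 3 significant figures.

Volume: 987 m³ = 987,000 L.
Alkalinity to neutralize: (256 − 126) = 130 mg/L as CaCO₃ × 987,000 L = 128,300 g as CaCO₃.
Equivalents of H⁺ required: 128,300 ÷ 50 g/eq = 2566 eq = 2566 mol HCl.
Mass of HCl: 2566 × 36.5 = 93,670 g.
Mass of 19.2% solution: 93,670 / 0.192 = 487,800 g.
Volume: 487,800 g ÷ 1.16 g/mL = 420,600 mL.

421 L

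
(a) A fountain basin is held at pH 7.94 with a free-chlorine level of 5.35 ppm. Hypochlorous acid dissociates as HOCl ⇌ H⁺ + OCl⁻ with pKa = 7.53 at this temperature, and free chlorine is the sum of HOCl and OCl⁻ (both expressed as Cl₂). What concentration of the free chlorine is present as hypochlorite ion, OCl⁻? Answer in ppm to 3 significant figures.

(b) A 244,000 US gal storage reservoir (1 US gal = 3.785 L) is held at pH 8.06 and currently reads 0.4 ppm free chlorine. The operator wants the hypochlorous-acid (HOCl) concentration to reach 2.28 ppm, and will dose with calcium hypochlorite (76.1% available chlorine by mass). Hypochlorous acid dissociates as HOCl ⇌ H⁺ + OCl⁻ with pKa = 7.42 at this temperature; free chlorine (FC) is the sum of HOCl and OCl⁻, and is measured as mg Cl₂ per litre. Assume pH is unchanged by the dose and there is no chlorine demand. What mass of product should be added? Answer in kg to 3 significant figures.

(a) [OCl⁻]/[HOCl] = 10^(pH − pKa) = 10^(7.94 − 7.53) = 10^0.41 = 2.57.
(a) Fraction as HOCl = 1 / (1 + 2.57) = 0.2801.
(a) OCl⁻ = (1 − 0.2801) × 5.35 ppm = 3.852 ppm.

(b) Volume: 244,000 US gal × 3.785 L/gal = 923,540 L.
(b) [OCl⁻]/[HOCl] = 10^(pH − pKa) = 10^(8.06 − 7.42) = 4.365; fraction as HOCl = 1/(1 + 4.365) = 0.1864.
(b) Free chlorine required for 2.28 ppm HOCl: 2.28 / 0.1864 = 12.23 ppm.
(b) FC to add: 12.23 − 0.4 = 11.83 mg/L as Cl₂.
(b) Cl₂ equivalent: 11.83 mg/L × 923,540 L = 10,930 g.
(b) Product at 76.1% available Cl: 10,930 / 0.761 = 14,360 g.

(a) 3.85 ppm; (b) 14.4 kg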